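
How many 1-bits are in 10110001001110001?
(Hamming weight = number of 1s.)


Counting 1s in 10110001001110001

8


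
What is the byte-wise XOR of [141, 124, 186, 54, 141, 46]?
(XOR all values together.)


XOR chain: 141 ^ 124 ^ 186 ^ 54 ^ 141 ^ 46 = 222

222


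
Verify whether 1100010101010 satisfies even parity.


Number of 1s: 6

Yes, parity is correct (6 ones)


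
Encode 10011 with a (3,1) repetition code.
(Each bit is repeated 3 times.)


Each bit -> 3 copies

111000000111111


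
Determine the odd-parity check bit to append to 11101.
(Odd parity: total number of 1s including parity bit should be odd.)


Number of 1s in data: 4
Parity bit: 1

1


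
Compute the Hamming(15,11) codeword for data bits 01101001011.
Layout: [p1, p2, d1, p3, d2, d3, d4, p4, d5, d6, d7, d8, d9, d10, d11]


Parity bits: p1=1, p2=1, p3=1, p4=0

110111001001011


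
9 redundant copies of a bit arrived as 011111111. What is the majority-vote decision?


Ones: 8 out of 9
Threshold: 5

1 (8/9 voted 1)


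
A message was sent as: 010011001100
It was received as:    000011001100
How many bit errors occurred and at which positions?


XOR: 010000000000

1 error(s) at position(s): 1


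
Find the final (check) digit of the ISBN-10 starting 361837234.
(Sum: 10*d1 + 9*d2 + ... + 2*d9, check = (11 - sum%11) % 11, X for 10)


Weighted sum: 226
226 mod 11 = 6

Check digit: 5


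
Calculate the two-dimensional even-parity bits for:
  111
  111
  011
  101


Row parities: 1100
Column parities: 110

Row P: 1100, Col P: 110, Corner: 0


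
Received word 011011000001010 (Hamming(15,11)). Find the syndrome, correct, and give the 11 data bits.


Syndrome = 0: no error detected

Data: 11100001010 (no errors)


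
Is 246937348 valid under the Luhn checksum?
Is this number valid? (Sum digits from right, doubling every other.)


Luhn sum = 52
52 mod 10 = 2

Invalid (Luhn sum mod 10 = 2)


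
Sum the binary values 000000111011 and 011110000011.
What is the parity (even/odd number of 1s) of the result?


000000111011 = 59
011110000011 = 1923
Sum = 1982 = 11110111110
1s count = 9

odd parity (9 ones in 11110111110)


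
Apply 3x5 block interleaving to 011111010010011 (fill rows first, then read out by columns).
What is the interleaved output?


Matrix:
  01111
  10100
  10011
Read columns: 011100110101101

011100110101101


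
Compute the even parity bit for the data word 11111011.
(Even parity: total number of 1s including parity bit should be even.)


Number of 1s in data: 7
Parity bit: 1

1


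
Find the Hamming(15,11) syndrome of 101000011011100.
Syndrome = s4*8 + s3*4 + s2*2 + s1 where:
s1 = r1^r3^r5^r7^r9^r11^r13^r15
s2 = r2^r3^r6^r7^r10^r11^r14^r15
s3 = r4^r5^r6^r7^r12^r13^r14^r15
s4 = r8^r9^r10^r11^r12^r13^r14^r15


s1=1, s2=0, s3=0, s4=1

Syndrome = 9 (error at position 9)


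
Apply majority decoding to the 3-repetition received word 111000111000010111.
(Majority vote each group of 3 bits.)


Groups: 111, 000, 111, 000, 010, 111
Majority votes: 101001

101001


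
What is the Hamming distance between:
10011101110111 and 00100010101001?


XOR: 10111111011110
Count of 1s: 11

11


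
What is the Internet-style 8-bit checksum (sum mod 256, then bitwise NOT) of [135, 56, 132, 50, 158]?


Sum = 531 mod 256 = 19
Complement = 236

236


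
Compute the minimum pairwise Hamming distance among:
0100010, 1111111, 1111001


Comparing all pairs, minimum distance: 2
Can detect 1 errors, correct 0 errors

2


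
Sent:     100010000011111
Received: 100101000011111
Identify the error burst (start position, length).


XOR: 000111000000000

Burst at position 3, length 3


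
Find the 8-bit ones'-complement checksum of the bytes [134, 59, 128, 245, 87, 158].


Sum = 811 mod 256 = 43
Complement = 212

212


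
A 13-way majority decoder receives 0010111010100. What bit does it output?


Ones: 6 out of 13
Threshold: 7

0 (6/13 voted 1)


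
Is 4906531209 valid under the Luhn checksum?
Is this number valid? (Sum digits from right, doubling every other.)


Luhn sum = 40
40 mod 10 = 0

Valid (Luhn sum mod 10 = 0)


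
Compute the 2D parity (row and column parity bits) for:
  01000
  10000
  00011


Row parities: 110
Column parities: 11011

Row P: 110, Col P: 11011, Corner: 0


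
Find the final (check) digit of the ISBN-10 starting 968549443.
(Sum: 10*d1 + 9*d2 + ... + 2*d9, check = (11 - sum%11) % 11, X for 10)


Weighted sum: 346
346 mod 11 = 5

Check digit: 6


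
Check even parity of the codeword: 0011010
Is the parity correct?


Number of 1s: 3

No, parity error (3 ones)


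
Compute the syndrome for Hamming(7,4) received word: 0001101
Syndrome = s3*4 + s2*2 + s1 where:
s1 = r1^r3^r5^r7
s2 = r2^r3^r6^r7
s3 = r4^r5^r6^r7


s1=0, s2=1, s3=1

Syndrome = 6 (error at position 6)


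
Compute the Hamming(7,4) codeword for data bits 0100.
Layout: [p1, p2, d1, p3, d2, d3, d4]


Parity bits: p1=1, p2=0, p3=1

1001100


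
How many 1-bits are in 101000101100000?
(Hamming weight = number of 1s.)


Counting 1s in 101000101100000

5


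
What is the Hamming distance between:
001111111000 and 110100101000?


XOR: 111011010000
Count of 1s: 6

6


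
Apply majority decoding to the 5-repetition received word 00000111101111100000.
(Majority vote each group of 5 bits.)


Groups: 00000, 11110, 11111, 00000
Majority votes: 0110

0110


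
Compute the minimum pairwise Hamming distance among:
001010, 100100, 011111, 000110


Comparing all pairs, minimum distance: 2
Can detect 1 errors, correct 0 errors

2


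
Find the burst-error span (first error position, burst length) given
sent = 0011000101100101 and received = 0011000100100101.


XOR: 0000000001000000

Burst at position 9, length 1


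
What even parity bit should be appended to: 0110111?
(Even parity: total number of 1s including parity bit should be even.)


Number of 1s in data: 5
Parity bit: 1

1


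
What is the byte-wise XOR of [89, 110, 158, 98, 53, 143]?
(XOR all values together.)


XOR chain: 89 ^ 110 ^ 158 ^ 98 ^ 53 ^ 143 = 113

113


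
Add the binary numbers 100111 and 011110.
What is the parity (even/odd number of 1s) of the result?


100111 = 39
011110 = 30
Sum = 69 = 1000101
1s count = 3

odd parity (3 ones in 1000101)


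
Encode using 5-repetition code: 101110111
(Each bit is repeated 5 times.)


Each bit -> 5 copies

111110000011111111111111100000111111111111111


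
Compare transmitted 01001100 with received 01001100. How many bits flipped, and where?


XOR: 00000000

0 errors (received matches sent)


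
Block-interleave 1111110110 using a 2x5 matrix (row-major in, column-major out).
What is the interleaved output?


Matrix:
  11111
  10110
Read columns: 1110111110

1110111110


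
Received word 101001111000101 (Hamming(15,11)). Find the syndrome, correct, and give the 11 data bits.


Syndrome = 0: no error detected

Data: 10111000101 (no errors)


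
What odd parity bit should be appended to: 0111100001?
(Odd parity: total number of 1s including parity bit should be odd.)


Number of 1s in data: 5
Parity bit: 0

0


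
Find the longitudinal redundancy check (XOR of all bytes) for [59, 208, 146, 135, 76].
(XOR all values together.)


XOR chain: 59 ^ 208 ^ 146 ^ 135 ^ 76 = 178

178


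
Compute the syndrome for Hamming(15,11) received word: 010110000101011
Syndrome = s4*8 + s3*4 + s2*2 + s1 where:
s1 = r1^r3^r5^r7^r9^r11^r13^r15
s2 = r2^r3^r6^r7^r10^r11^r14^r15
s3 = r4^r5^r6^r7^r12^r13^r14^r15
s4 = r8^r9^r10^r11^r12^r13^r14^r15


s1=0, s2=0, s3=1, s4=0

Syndrome = 4 (error at position 4)


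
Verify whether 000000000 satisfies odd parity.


Number of 1s: 0

No, parity error (0 ones)


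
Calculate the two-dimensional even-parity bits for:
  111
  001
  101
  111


Row parities: 1101
Column parities: 100

Row P: 1101, Col P: 100, Corner: 1


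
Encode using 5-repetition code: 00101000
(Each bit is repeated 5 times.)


Each bit -> 5 copies

0000000000111110000011111000000000000000


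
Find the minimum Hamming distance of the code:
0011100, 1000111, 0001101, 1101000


Comparing all pairs, minimum distance: 2
Can detect 1 errors, correct 0 errors

2


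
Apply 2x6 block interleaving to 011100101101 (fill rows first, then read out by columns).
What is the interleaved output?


Matrix:
  011100
  101101
Read columns: 011011110001

011011110001


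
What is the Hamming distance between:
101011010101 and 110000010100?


XOR: 011011000001
Count of 1s: 5

5


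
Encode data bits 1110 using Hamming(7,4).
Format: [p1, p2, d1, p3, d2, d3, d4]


Parity bits: p1=0, p2=0, p3=0

0010110


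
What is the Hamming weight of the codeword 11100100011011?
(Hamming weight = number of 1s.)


Counting 1s in 11100100011011

8


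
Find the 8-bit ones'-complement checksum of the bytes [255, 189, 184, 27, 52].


Sum = 707 mod 256 = 195
Complement = 60

60


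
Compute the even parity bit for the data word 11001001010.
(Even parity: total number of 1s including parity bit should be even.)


Number of 1s in data: 5
Parity bit: 1

1


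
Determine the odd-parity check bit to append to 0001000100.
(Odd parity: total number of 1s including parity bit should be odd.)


Number of 1s in data: 2
Parity bit: 1

1


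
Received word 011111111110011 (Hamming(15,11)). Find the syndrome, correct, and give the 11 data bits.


Syndrome = 0: no error detected

Data: 11111110011 (no errors)


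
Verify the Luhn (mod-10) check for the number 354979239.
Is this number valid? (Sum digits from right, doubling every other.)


Luhn sum = 50
50 mod 10 = 0

Valid (Luhn sum mod 10 = 0)


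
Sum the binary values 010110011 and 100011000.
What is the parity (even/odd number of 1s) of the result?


010110011 = 179
100011000 = 280
Sum = 459 = 111001011
1s count = 6

even parity (6 ones in 111001011)


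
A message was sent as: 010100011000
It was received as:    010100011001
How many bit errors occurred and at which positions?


XOR: 000000000001

1 error(s) at position(s): 11


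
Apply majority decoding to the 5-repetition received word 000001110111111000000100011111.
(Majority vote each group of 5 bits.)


Groups: 00000, 11101, 11111, 00000, 01000, 11111
Majority votes: 011001

011001


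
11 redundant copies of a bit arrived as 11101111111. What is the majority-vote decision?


Ones: 10 out of 11
Threshold: 6

1 (10/11 voted 1)


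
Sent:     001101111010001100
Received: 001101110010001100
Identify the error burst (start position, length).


XOR: 000000001000000000

Burst at position 8, length 1


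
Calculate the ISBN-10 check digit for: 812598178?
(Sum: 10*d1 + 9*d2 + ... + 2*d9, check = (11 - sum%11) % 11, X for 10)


Weighted sum: 275
275 mod 11 = 0

Check digit: 0


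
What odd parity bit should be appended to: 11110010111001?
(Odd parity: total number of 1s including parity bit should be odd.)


Number of 1s in data: 9
Parity bit: 0

0


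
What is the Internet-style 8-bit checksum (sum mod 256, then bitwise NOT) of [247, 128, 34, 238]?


Sum = 647 mod 256 = 135
Complement = 120

120


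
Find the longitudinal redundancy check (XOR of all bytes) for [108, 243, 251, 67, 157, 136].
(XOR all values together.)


XOR chain: 108 ^ 243 ^ 251 ^ 67 ^ 157 ^ 136 = 50

50


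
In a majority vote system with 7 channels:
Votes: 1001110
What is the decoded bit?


Ones: 4 out of 7
Threshold: 4

1 (4/7 voted 1)


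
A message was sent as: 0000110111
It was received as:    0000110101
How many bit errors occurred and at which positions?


XOR: 0000000010

1 error(s) at position(s): 8


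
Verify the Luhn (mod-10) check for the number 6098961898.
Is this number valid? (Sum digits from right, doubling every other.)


Luhn sum = 62
62 mod 10 = 2

Invalid (Luhn sum mod 10 = 2)


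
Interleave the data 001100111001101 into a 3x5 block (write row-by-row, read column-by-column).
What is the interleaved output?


Matrix:
  00110
  01110
  01101
Read columns: 000011111110001

000011111110001


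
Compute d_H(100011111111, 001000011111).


XOR: 101011100000
Count of 1s: 5

5


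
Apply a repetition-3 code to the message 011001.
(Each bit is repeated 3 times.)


Each bit -> 3 copies

000111111000000111


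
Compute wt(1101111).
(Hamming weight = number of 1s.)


Counting 1s in 1101111

6


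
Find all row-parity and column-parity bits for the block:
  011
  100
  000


Row parities: 010
Column parities: 111

Row P: 010, Col P: 111, Corner: 1


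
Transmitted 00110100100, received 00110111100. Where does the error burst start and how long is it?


XOR: 00000011000

Burst at position 6, length 2


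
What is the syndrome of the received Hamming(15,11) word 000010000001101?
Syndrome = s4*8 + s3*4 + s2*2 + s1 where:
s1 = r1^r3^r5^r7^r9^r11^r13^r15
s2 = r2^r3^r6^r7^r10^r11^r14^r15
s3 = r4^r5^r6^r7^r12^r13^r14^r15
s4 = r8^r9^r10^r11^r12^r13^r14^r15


s1=1, s2=1, s3=0, s4=1

Syndrome = 11 (error at position 11)


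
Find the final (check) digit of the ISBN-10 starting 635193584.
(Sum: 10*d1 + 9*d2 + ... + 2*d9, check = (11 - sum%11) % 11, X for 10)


Weighted sum: 255
255 mod 11 = 2

Check digit: 9


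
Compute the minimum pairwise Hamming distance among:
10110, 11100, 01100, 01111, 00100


Comparing all pairs, minimum distance: 1
Can detect 0 errors, correct 0 errors

1


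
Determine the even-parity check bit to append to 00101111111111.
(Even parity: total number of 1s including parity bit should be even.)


Number of 1s in data: 11
Parity bit: 1

1


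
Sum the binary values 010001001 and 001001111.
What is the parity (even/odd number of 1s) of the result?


010001001 = 137
001001111 = 79
Sum = 216 = 11011000
1s count = 4

even parity (4 ones in 11011000)


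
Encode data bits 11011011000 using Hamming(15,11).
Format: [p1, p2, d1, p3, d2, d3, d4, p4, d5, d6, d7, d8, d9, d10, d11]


Parity bits: p1=1, p2=1, p3=1, p4=1

111110111011000


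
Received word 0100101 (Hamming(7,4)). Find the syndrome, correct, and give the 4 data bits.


Syndrome = 0: no error detected

Data: 0101 (no errors)


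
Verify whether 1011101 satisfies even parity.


Number of 1s: 5

No, parity error (5 ones)


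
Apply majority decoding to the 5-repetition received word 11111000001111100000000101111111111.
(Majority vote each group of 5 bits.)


Groups: 11111, 00000, 11111, 00000, 00010, 11111, 11111
Majority votes: 1010011

1010011


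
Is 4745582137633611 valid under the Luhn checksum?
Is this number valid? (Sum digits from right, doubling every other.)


Luhn sum = 76
76 mod 10 = 6

Invalid (Luhn sum mod 10 = 6)


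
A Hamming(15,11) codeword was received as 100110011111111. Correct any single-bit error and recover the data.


Syndrome = 0: no error detected

Data: 01001111111 (no errors)


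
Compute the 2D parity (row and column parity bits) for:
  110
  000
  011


Row parities: 000
Column parities: 101

Row P: 000, Col P: 101, Corner: 0


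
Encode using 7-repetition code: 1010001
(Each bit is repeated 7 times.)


Each bit -> 7 copies

1111111000000011111110000000000000000000001111111


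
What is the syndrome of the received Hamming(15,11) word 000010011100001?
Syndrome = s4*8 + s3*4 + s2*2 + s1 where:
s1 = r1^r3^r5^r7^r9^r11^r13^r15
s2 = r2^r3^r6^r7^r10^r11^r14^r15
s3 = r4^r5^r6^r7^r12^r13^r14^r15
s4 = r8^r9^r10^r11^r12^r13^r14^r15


s1=1, s2=0, s3=0, s4=0

Syndrome = 1 (error at position 1)


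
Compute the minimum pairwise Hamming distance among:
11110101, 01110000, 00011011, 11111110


Comparing all pairs, minimum distance: 3
Can detect 2 errors, correct 1 errors

3


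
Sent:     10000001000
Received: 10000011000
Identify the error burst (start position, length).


XOR: 00000010000

Burst at position 6, length 1


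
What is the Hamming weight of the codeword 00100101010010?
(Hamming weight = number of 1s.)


Counting 1s in 00100101010010

5


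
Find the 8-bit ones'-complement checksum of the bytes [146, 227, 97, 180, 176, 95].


Sum = 921 mod 256 = 153
Complement = 102

102


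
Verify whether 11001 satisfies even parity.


Number of 1s: 3

No, parity error (3 ones)


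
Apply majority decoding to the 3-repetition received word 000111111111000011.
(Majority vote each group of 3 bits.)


Groups: 000, 111, 111, 111, 000, 011
Majority votes: 011101

011101


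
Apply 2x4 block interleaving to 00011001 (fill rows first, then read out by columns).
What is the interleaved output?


Matrix:
  0001
  1001
Read columns: 01000011

01000011


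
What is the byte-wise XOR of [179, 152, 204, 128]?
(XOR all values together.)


XOR chain: 179 ^ 152 ^ 204 ^ 128 = 103

103


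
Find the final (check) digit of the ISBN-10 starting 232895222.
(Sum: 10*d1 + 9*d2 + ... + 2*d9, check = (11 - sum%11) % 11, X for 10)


Weighted sum: 216
216 mod 11 = 7

Check digit: 4


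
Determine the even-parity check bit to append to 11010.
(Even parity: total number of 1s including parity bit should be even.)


Number of 1s in data: 3
Parity bit: 1

1


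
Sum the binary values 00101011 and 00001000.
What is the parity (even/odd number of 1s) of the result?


00101011 = 43
00001000 = 8
Sum = 51 = 110011
1s count = 4

even parity (4 ones in 110011)


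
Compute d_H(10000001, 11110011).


XOR: 01110010
Count of 1s: 4

4


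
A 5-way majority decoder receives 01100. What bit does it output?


Ones: 2 out of 5
Threshold: 3

0 (2/5 voted 1)


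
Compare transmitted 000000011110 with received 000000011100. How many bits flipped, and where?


XOR: 000000000010

1 error(s) at position(s): 10


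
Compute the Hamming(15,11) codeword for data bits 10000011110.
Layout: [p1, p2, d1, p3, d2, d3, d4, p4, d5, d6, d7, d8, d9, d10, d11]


Parity bits: p1=1, p2=1, p3=1, p4=0

111100000011110


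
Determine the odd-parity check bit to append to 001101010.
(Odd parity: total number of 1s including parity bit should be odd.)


Number of 1s in data: 4
Parity bit: 1

1


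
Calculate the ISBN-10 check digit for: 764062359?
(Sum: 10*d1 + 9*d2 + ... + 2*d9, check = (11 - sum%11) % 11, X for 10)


Weighted sum: 247
247 mod 11 = 5

Check digit: 6


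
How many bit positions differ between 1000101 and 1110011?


XOR: 0110110
Count of 1s: 4

4


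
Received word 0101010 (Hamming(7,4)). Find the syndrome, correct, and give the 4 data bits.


Syndrome = 0: no error detected

Data: 0010 (no errors)


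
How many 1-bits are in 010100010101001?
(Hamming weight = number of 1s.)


Counting 1s in 010100010101001

6


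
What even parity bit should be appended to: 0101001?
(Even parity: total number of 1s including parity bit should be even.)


Number of 1s in data: 3
Parity bit: 1

1


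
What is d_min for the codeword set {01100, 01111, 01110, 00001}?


Comparing all pairs, minimum distance: 1
Can detect 0 errors, correct 0 errors

1


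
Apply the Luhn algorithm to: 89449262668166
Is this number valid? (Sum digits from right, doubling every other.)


Luhn sum = 70
70 mod 10 = 0

Valid (Luhn sum mod 10 = 0)


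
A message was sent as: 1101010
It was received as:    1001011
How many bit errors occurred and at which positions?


XOR: 0100001

2 error(s) at position(s): 1, 6


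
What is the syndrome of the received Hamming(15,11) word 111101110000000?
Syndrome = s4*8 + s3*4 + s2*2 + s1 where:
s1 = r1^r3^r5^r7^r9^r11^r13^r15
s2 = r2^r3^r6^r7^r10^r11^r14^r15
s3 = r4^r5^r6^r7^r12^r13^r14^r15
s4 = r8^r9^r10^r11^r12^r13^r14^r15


s1=1, s2=0, s3=1, s4=1

Syndrome = 13 (error at position 13)


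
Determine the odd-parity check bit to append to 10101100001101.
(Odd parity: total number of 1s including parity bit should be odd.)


Number of 1s in data: 7
Parity bit: 0

0


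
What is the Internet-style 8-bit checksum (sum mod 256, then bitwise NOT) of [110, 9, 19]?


Sum = 138 mod 256 = 138
Complement = 117

117


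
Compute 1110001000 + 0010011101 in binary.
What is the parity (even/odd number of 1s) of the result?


1110001000 = 904
0010011101 = 157
Sum = 1061 = 10000100101
1s count = 4

even parity (4 ones in 10000100101)


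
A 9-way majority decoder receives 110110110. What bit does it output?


Ones: 6 out of 9
Threshold: 5

1 (6/9 voted 1)


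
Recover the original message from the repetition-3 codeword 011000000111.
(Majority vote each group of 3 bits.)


Groups: 011, 000, 000, 111
Majority votes: 1001

1001


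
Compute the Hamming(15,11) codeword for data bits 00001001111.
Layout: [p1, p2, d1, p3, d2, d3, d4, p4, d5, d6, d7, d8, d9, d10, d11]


Parity bits: p1=1, p2=0, p3=0, p4=1

100000011001111


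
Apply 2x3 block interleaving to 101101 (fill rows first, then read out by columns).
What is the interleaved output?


Matrix:
  101
  101
Read columns: 110011

110011


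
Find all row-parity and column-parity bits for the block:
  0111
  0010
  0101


Row parities: 110
Column parities: 0000

Row P: 110, Col P: 0000, Corner: 0


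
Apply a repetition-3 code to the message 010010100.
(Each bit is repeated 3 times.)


Each bit -> 3 copies

000111000000111000111000000


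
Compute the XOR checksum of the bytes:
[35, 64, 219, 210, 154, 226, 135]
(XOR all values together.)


XOR chain: 35 ^ 64 ^ 219 ^ 210 ^ 154 ^ 226 ^ 135 = 149

149


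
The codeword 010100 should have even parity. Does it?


Number of 1s: 2

Yes, parity is correct (2 ones)


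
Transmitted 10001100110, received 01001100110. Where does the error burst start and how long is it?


XOR: 11000000000

Burst at position 0, length 2


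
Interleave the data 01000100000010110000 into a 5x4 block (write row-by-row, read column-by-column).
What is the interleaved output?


Matrix:
  0100
  0100
  0000
  1011
  0000
Read columns: 00010110000001000010

00010110000001000010


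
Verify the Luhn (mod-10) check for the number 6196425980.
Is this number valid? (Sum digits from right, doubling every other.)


Luhn sum = 46
46 mod 10 = 6

Invalid (Luhn sum mod 10 = 6)


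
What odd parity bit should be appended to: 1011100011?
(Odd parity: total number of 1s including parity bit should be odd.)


Number of 1s in data: 6
Parity bit: 1

1


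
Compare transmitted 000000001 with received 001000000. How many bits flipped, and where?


XOR: 001000001

2 error(s) at position(s): 2, 8


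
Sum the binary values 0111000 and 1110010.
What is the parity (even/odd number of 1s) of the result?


0111000 = 56
1110010 = 114
Sum = 170 = 10101010
1s count = 4

even parity (4 ones in 10101010)


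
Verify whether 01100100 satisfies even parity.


Number of 1s: 3

No, parity error (3 ones)


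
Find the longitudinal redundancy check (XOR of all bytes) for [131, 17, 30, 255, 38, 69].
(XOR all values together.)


XOR chain: 131 ^ 17 ^ 30 ^ 255 ^ 38 ^ 69 = 16

16


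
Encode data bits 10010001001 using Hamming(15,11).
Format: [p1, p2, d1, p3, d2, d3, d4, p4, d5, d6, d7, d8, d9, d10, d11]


Parity bits: p1=1, p2=1, p3=1, p4=0

111100100001001


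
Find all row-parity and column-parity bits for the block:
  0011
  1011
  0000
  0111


Row parities: 0101
Column parities: 1111

Row P: 0101, Col P: 1111, Corner: 0


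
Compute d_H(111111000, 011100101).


XOR: 100011101
Count of 1s: 5

5


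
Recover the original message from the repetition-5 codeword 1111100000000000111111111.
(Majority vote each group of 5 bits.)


Groups: 11111, 00000, 00000, 01111, 11111
Majority votes: 10011

10011


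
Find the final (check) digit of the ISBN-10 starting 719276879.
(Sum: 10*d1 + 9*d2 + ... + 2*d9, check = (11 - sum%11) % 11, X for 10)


Weighted sum: 308
308 mod 11 = 0

Check digit: 0


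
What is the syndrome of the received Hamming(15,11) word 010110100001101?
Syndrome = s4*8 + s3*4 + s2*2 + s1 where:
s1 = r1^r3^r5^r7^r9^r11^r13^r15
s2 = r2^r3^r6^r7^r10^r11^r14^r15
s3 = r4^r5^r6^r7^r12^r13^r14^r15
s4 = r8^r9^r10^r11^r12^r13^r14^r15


s1=0, s2=1, s3=0, s4=1

Syndrome = 10 (error at position 10)


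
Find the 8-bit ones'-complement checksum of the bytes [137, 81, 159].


Sum = 377 mod 256 = 121
Complement = 134

134


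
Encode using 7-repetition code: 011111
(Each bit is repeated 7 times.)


Each bit -> 7 copies

000000011111111111111111111111111111111111


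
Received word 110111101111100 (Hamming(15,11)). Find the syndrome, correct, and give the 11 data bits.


Syndrome = 10: error at position 10

Data: 01111011100 (corrected bit 10)


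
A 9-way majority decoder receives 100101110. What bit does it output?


Ones: 5 out of 9
Threshold: 5

1 (5/9 voted 1)


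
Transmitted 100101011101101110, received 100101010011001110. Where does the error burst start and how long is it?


XOR: 000000001110100000

Burst at position 8, length 5


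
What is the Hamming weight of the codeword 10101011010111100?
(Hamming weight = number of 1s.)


Counting 1s in 10101011010111100

10


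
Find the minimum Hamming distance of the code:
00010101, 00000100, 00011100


Comparing all pairs, minimum distance: 2
Can detect 1 errors, correct 0 errors

2


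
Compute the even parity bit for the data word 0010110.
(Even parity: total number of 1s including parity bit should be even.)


Number of 1s in data: 3
Parity bit: 1

1


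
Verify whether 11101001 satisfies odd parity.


Number of 1s: 5

Yes, parity is correct (5 ones)


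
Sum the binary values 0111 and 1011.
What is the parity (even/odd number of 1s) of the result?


0111 = 7
1011 = 11
Sum = 18 = 10010
1s count = 2

even parity (2 ones in 10010)


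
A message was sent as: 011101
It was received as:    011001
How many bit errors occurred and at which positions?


XOR: 000100

1 error(s) at position(s): 3


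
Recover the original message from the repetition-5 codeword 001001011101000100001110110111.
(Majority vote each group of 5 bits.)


Groups: 00100, 10111, 01000, 10000, 11101, 10111
Majority votes: 010011

010011


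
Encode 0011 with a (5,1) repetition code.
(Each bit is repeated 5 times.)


Each bit -> 5 copies

00000000001111111111


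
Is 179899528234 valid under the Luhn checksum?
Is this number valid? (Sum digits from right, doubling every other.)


Luhn sum = 66
66 mod 10 = 6

Invalid (Luhn sum mod 10 = 6)


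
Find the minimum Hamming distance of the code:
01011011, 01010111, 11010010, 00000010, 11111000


Comparing all pairs, minimum distance: 2
Can detect 1 errors, correct 0 errors

2


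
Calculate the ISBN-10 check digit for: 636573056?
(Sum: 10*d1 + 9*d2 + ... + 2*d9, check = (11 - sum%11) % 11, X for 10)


Weighted sum: 254
254 mod 11 = 1

Check digit: X


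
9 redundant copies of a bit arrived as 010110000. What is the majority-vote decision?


Ones: 3 out of 9
Threshold: 5

0 (3/9 voted 1)


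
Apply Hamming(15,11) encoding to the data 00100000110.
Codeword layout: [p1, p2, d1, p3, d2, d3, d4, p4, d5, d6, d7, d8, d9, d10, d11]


Parity bits: p1=1, p2=0, p3=1, p4=0

100101000000110


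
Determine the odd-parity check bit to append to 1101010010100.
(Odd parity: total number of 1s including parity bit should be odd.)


Number of 1s in data: 6
Parity bit: 1

1


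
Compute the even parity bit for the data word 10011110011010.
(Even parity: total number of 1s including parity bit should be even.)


Number of 1s in data: 8
Parity bit: 0

0


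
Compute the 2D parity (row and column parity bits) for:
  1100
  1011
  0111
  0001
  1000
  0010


Row parities: 011111
Column parities: 1011

Row P: 011111, Col P: 1011, Corner: 1


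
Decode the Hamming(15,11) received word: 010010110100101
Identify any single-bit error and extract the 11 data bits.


Syndrome = 0: no error detected

Data: 01010100101 (no errors)


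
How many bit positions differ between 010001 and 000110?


XOR: 010111
Count of 1s: 4

4


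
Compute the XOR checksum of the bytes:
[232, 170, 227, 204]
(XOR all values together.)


XOR chain: 232 ^ 170 ^ 227 ^ 204 = 109

109


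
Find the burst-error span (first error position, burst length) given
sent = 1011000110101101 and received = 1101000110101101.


XOR: 0110000000000000

Burst at position 1, length 2


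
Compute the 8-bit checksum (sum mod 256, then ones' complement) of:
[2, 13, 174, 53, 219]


Sum = 461 mod 256 = 205
Complement = 50

50


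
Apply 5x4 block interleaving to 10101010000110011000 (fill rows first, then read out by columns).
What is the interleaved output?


Matrix:
  1010
  1010
  0001
  1001
  1000
Read columns: 11011000001100000110

11011000001100000110


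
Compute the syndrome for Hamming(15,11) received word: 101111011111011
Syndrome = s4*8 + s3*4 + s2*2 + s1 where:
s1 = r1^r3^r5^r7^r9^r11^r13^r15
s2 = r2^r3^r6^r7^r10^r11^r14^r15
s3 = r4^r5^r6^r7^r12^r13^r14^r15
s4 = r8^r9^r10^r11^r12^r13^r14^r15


s1=0, s2=0, s3=0, s4=1

Syndrome = 8 (error at position 8)


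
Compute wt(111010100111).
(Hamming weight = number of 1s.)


Counting 1s in 111010100111

8


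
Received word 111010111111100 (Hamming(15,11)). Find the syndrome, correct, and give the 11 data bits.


Syndrome = 3: error at position 3

Data: 01011111100 (corrected bit 3)


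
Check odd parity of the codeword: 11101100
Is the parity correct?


Number of 1s: 5

Yes, parity is correct (5 ones)


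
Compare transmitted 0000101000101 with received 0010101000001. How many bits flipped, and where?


XOR: 0010000000100

2 error(s) at position(s): 2, 10


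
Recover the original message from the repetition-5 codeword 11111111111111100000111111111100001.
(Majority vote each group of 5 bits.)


Groups: 11111, 11111, 11111, 00000, 11111, 11111, 00001
Majority votes: 1110110

1110110


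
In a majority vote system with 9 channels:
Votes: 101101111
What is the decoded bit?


Ones: 7 out of 9
Threshold: 5

1 (7/9 voted 1)


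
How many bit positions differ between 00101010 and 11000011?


XOR: 11101001
Count of 1s: 5

5


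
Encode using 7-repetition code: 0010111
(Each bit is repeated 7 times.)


Each bit -> 7 copies

0000000000000011111110000000111111111111111111111


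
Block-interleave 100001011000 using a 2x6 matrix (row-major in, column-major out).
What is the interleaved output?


Matrix:
  100001
  011000
Read columns: 100101000010

100101000010


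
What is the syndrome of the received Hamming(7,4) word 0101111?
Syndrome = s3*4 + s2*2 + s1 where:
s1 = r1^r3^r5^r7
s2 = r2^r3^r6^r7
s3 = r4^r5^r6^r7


s1=0, s2=1, s3=0

Syndrome = 2 (error at position 2)


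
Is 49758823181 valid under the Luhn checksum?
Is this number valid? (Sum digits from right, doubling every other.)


Luhn sum = 53
53 mod 10 = 3

Invalid (Luhn sum mod 10 = 3)


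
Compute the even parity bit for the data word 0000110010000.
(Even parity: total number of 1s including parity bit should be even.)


Number of 1s in data: 3
Parity bit: 1

1


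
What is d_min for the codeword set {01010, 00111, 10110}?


Comparing all pairs, minimum distance: 2
Can detect 1 errors, correct 0 errors

2


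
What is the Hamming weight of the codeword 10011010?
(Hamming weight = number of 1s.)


Counting 1s in 10011010

4


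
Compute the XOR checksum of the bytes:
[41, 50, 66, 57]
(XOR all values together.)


XOR chain: 41 ^ 50 ^ 66 ^ 57 = 96

96


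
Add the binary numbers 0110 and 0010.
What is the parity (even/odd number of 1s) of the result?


0110 = 6
0010 = 2
Sum = 8 = 1000
1s count = 1

odd parity (1 ones in 1000)


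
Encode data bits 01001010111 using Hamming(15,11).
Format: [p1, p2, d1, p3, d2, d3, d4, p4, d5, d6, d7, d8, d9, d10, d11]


Parity bits: p1=1, p2=1, p3=0, p4=1

110010011010111


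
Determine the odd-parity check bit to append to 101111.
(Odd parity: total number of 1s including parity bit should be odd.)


Number of 1s in data: 5
Parity bit: 0

0


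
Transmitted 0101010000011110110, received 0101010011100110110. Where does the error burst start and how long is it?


XOR: 0000000011111000000

Burst at position 8, length 5


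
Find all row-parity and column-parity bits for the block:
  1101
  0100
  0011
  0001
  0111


Row parities: 11011
Column parities: 1100

Row P: 11011, Col P: 1100, Corner: 0


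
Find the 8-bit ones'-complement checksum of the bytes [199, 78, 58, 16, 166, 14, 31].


Sum = 562 mod 256 = 50
Complement = 205

205


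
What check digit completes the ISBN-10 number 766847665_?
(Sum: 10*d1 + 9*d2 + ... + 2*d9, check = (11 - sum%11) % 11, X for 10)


Weighted sum: 339
339 mod 11 = 9

Check digit: 2


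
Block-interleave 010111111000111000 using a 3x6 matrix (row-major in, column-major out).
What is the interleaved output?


Matrix:
  010111
  111000
  111000
Read columns: 011111011100100100

011111011100100100


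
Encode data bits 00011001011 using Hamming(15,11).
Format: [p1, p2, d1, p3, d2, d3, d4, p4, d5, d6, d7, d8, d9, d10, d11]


Parity bits: p1=1, p2=1, p3=0, p4=0

110000101001011


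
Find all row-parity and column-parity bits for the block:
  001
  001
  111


Row parities: 111
Column parities: 111

Row P: 111, Col P: 111, Corner: 1


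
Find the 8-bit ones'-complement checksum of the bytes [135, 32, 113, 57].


Sum = 337 mod 256 = 81
Complement = 174

174


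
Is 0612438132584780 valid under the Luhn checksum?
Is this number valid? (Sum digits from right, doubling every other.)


Luhn sum = 68
68 mod 10 = 8

Invalid (Luhn sum mod 10 = 8)


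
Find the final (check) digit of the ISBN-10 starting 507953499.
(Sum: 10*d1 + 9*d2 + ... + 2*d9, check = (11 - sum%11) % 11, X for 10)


Weighted sum: 275
275 mod 11 = 0

Check digit: 0


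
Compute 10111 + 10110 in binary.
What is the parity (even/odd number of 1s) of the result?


10111 = 23
10110 = 22
Sum = 45 = 101101
1s count = 4

even parity (4 ones in 101101)


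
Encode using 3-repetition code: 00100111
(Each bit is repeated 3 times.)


Each bit -> 3 copies

000000111000000111111111


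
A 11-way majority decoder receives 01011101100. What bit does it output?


Ones: 6 out of 11
Threshold: 6

1 (6/11 voted 1)


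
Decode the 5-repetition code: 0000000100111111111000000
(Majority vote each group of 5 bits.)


Groups: 00000, 00100, 11111, 11110, 00000
Majority votes: 00110

00110


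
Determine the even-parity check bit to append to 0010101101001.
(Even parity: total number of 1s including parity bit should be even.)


Number of 1s in data: 6
Parity bit: 0

0


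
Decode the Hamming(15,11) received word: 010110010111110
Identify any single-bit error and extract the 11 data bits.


Syndrome = 5: error at position 5

Data: 00000111110 (corrected bit 5)


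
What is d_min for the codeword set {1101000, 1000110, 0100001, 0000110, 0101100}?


Comparing all pairs, minimum distance: 1
Can detect 0 errors, correct 0 errors

1


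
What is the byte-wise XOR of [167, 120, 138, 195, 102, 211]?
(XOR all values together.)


XOR chain: 167 ^ 120 ^ 138 ^ 195 ^ 102 ^ 211 = 35

35


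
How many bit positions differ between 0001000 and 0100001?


XOR: 0101001
Count of 1s: 3

3


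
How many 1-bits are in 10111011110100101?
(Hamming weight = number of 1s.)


Counting 1s in 10111011110100101

11


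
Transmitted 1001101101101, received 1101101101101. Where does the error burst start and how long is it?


XOR: 0100000000000

Burst at position 1, length 1


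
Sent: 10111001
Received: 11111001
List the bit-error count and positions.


XOR: 01000000

1 error(s) at position(s): 1


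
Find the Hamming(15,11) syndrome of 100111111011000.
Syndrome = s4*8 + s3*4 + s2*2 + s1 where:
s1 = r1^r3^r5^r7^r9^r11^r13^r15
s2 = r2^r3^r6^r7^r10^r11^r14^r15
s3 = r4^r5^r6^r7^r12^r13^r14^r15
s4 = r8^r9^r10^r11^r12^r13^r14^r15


s1=1, s2=1, s3=1, s4=0

Syndrome = 7 (error at position 7)


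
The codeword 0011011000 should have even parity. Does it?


Number of 1s: 4

Yes, parity is correct (4 ones)


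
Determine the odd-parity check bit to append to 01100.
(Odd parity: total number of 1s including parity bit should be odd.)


Number of 1s in data: 2
Parity bit: 1

1


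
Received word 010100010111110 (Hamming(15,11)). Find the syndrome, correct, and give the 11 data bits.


Syndrome = 0: no error detected

Data: 00000111110 (no errors)


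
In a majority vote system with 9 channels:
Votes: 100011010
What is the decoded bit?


Ones: 4 out of 9
Threshold: 5

0 (4/9 voted 1)


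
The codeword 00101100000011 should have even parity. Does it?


Number of 1s: 5

No, parity error (5 ones)


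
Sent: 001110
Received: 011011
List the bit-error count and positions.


XOR: 010101

3 error(s) at position(s): 1, 3, 5


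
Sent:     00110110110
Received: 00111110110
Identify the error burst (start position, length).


XOR: 00001000000

Burst at position 4, length 1


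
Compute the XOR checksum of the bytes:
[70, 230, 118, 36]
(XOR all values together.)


XOR chain: 70 ^ 230 ^ 118 ^ 36 = 242

242


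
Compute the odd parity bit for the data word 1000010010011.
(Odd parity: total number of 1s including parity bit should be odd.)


Number of 1s in data: 5
Parity bit: 0

0


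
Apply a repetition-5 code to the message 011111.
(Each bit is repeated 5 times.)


Each bit -> 5 copies

000001111111111111111111111111


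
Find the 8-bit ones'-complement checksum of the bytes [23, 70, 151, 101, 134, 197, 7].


Sum = 683 mod 256 = 171
Complement = 84

84


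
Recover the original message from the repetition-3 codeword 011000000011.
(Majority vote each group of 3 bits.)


Groups: 011, 000, 000, 011
Majority votes: 1001

1001


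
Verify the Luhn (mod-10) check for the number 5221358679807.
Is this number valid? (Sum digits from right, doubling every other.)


Luhn sum = 59
59 mod 10 = 9

Invalid (Luhn sum mod 10 = 9)


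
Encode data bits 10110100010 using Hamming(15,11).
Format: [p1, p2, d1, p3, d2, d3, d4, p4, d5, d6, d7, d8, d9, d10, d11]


Parity bits: p1=0, p2=1, p3=1, p4=0

011101100100010


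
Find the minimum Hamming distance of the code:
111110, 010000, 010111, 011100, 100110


Comparing all pairs, minimum distance: 2
Can detect 1 errors, correct 0 errors

2


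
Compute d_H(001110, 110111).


XOR: 111001
Count of 1s: 4

4


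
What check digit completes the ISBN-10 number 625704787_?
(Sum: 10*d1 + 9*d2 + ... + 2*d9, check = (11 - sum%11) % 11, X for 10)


Weighted sum: 253
253 mod 11 = 0

Check digit: 0


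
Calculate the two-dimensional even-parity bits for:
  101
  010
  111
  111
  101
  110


Row parities: 011100
Column parities: 100

Row P: 011100, Col P: 100, Corner: 1


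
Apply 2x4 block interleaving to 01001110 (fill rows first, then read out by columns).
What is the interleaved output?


Matrix:
  0100
  1110
Read columns: 01110100

01110100


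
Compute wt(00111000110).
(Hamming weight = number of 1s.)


Counting 1s in 00111000110

5


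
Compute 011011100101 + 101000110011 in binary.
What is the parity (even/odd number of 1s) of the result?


011011100101 = 1765
101000110011 = 2611
Sum = 4376 = 1000100011000
1s count = 4

even parity (4 ones in 1000100011000)
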